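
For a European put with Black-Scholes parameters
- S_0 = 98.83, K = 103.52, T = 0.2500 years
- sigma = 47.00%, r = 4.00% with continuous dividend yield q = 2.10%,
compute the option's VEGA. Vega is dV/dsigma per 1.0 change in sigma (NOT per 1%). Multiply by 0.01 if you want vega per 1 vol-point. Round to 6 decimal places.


Answer: Vega = 19.575732

Derivation:
d1 = -0.0595792696; d2 = -0.2945792696
phi(d1) = 0.3982348478; exp(-qT) = 0.9947637572; exp(-rT) = 0.9900498337
Vega = S * exp(-qT) * phi(d1) * sqrt(T) = 98.8300 * 0.9947637572 * 0.3982348478 * 0.5000000000 = 19.575732


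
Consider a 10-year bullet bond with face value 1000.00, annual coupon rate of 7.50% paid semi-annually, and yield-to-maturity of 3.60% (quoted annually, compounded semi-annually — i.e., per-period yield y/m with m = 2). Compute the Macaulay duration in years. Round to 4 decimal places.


Coupon per period c = face * coupon_rate / m = 37.500000
Periods per year m = 2; per-period yield y/m = 0.018000
Number of cashflows N = 20
Cashflows (t years, CF_t, discount factor 1/(1+y/m)^(m*t), PV):
  t = 0.5000: CF_t = 37.500000, DF = 0.982318, PV = 36.836935
  t = 1.0000: CF_t = 37.500000, DF = 0.964949, PV = 36.185594
  t = 1.5000: CF_t = 37.500000, DF = 0.947887, PV = 35.545771
  t = 2.0000: CF_t = 37.500000, DF = 0.931127, PV = 34.917260
  t = 2.5000: CF_t = 37.500000, DF = 0.914663, PV = 34.299862
  t = 3.0000: CF_t = 37.500000, DF = 0.898490, PV = 33.693382
  t = 3.5000: CF_t = 37.500000, DF = 0.882603, PV = 33.097624
  t = 4.0000: CF_t = 37.500000, DF = 0.866997, PV = 32.512401
  t = 4.5000: CF_t = 37.500000, DF = 0.851667, PV = 31.937526
  t = 5.0000: CF_t = 37.500000, DF = 0.836608, PV = 31.372815
  t = 5.5000: CF_t = 37.500000, DF = 0.821816, PV = 30.818089
  t = 6.0000: CF_t = 37.500000, DF = 0.807285, PV = 30.273172
  t = 6.5000: CF_t = 37.500000, DF = 0.793010, PV = 29.737890
  t = 7.0000: CF_t = 37.500000, DF = 0.778989, PV = 29.212073
  t = 7.5000: CF_t = 37.500000, DF = 0.765215, PV = 28.695553
  t = 8.0000: CF_t = 37.500000, DF = 0.751684, PV = 28.188166
  t = 8.5000: CF_t = 37.500000, DF = 0.738393, PV = 27.689750
  t = 9.0000: CF_t = 37.500000, DF = 0.725337, PV = 27.200148
  t = 9.5000: CF_t = 37.500000, DF = 0.712512, PV = 26.719202
  t = 10.0000: CF_t = 1037.500000, DF = 0.699914, PV = 726.160373
Price P = sum_t PV_t = 1325.093587
Macaulay numerator sum_t t * PV_t:
  t * PV_t at t = 0.5000: 18.418468
  t * PV_t at t = 1.0000: 36.185594
  t * PV_t at t = 1.5000: 53.318656
  t * PV_t at t = 2.0000: 69.834520
  t * PV_t at t = 2.5000: 85.749656
  t * PV_t at t = 3.0000: 101.080145
  t * PV_t at t = 3.5000: 115.841685
  t * PV_t at t = 4.0000: 130.049604
  t * PV_t at t = 4.5000: 143.718865
  t * PV_t at t = 5.0000: 156.864075
  t * PV_t at t = 5.5000: 169.499491
  t * PV_t at t = 6.0000: 181.639033
  t * PV_t at t = 6.5000: 193.296286
  t * PV_t at t = 7.0000: 204.484510
  t * PV_t at t = 7.5000: 215.216647
  t * PV_t at t = 8.0000: 225.505328
  t * PV_t at t = 8.5000: 235.362879
  t * PV_t at t = 9.0000: 244.801330
  t * PV_t at t = 9.5000: 253.832420
  t * PV_t at t = 10.0000: 7261.603728
Macaulay duration D = (sum_t t * PV_t) / P = 10096.302921 / 1325.093587 = 7.619313

Answer: Macaulay duration = 7.6193 years


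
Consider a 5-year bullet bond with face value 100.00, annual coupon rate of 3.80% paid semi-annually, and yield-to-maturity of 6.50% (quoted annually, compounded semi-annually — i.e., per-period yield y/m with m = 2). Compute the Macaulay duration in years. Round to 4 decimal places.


Answer: Macaulay duration = 4.5700 years

Derivation:
Coupon per period c = face * coupon_rate / m = 1.900000
Periods per year m = 2; per-period yield y/m = 0.032500
Number of cashflows N = 10
Cashflows (t years, CF_t, discount factor 1/(1+y/m)^(m*t), PV):
  t = 0.5000: CF_t = 1.900000, DF = 0.968523, PV = 1.840194
  t = 1.0000: CF_t = 1.900000, DF = 0.938037, PV = 1.782270
  t = 1.5000: CF_t = 1.900000, DF = 0.908510, PV = 1.726169
  t = 2.0000: CF_t = 1.900000, DF = 0.879913, PV = 1.671835
  t = 2.5000: CF_t = 1.900000, DF = 0.852216, PV = 1.619210
  t = 3.0000: CF_t = 1.900000, DF = 0.825391, PV = 1.568243
  t = 3.5000: CF_t = 1.900000, DF = 0.799410, PV = 1.518879
  t = 4.0000: CF_t = 1.900000, DF = 0.774247, PV = 1.471069
  t = 4.5000: CF_t = 1.900000, DF = 0.749876, PV = 1.424764
  t = 5.0000: CF_t = 101.900000, DF = 0.726272, PV = 74.007133
Price P = sum_t PV_t = 88.629767
Macaulay numerator sum_t t * PV_t:
  t * PV_t at t = 0.5000: 0.920097
  t * PV_t at t = 1.0000: 1.782270
  t * PV_t at t = 1.5000: 2.589254
  t * PV_t at t = 2.0000: 3.343670
  t * PV_t at t = 2.5000: 4.048026
  t * PV_t at t = 3.0000: 4.704728
  t * PV_t at t = 3.5000: 5.316077
  t * PV_t at t = 4.0000: 5.884277
  t * PV_t at t = 4.5000: 6.411440
  t * PV_t at t = 5.0000: 370.035665
Macaulay duration D = (sum_t t * PV_t) / P = 405.035503 / 88.629767 = 4.569971


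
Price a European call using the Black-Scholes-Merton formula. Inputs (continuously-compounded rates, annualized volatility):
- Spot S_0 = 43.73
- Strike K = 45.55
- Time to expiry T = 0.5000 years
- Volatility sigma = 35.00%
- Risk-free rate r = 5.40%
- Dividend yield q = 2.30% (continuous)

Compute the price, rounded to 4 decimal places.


Answer: Price = 3.7809

Derivation:
d1 = (ln(S/K) + (r - q + 0.5*sigma^2) * T) / (sigma * sqrt(T)) = 0.02161218
d2 = d1 - sigma * sqrt(T) = -0.22587519
exp(-rT) = 0.97336124; exp(-qT) = 0.98856587
C = S_0 * exp(-qT) * N(d1) - K * exp(-rT) * N(d2)
N(d1) = 0.50862134; N(d2) = 0.41064925
C = 43.7300 * 0.98856587 * 0.50862134 - 45.5500 * 0.97336124 * 0.41064925 = 3.7809


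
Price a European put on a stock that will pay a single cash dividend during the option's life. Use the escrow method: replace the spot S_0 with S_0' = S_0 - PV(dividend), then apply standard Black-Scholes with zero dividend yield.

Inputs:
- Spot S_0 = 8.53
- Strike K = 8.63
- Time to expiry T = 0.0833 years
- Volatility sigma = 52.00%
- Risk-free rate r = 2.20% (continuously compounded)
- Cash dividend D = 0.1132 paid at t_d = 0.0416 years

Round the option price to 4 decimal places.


Answer: Price = 0.6141

Derivation:
PV(D) = D * exp(-r * t_d) = 0.1132 * 0.99908522 = 0.11309645
S_0' = S_0 - PV(D) = 8.5300 - 0.11309645 = 8.41690355
d1 = (ln(S_0'/K) + (r + sigma^2/2)*T) / (sigma*sqrt(T)) = -0.07934202
d2 = d1 - sigma*sqrt(T) = -0.22942307
exp(-rT) = 0.99816908
N(-d1) = 0.53161971; N(-d2) = 0.59072995
P = K * exp(-rT) * N(-d2) - S_0' * N(-d1) = 8.6300 * 0.99816908 * 0.59072995 - 8.41690355 * 0.53161971 = 0.6141


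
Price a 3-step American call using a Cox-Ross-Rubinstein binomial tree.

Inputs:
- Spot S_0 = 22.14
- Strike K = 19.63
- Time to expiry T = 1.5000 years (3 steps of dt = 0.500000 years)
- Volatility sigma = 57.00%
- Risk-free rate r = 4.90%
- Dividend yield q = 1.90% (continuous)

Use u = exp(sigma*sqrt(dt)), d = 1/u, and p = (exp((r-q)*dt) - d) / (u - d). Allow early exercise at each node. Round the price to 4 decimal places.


Answer: Price = V(0,0) = 7.5603

Derivation:
dt = T/N = 0.500000
u = exp(sigma*sqrt(dt)) = 1.496383; d = 1/u = 0.668278
p = (exp((r-q)*dt) - d) / (u - d) = 0.418830
Discount per step: exp(-r*dt) = 0.975798
Stock lattice S(k, i) with i counting down-moves:
  k=0: S(0,0) = 22.1400
  k=1: S(1,0) = 33.1299; S(1,1) = 14.7957
  k=2: S(2,0) = 49.5750; S(2,1) = 22.1400; S(2,2) = 9.8876
  k=3: S(3,0) = 74.1833; S(3,1) = 33.1299; S(3,2) = 14.7957; S(3,3) = 6.6077
Terminal payoffs V(N, i) = max(S_T - K, 0):
  V(3,0) = 54.553260; V(3,1) = 13.499920; V(3,2) = 0.000000; V(3,3) = 0.000000
Backward induction: V(k, i) = exp(-r*dt) * [p * V(k+1, i) + (1-p) * V(k+1, i+1)]; then take max(V_cont, immediate exercise) for American.
  V(2,0) = exp(-r*dt) * [p*54.553260 + (1-p)*13.499920] = 29.951407; exercise = 29.945049; V(2,0) = max -> 29.951407
  V(2,1) = exp(-r*dt) * [p*13.499920 + (1-p)*0.000000] = 5.517324; exercise = 2.510000; V(2,1) = max -> 5.517324
  V(2,2) = exp(-r*dt) * [p*0.000000 + (1-p)*0.000000] = 0.000000; exercise = 0.000000; V(2,2) = max -> 0.000000
  V(1,0) = exp(-r*dt) * [p*29.951407 + (1-p)*5.517324] = 15.369833; exercise = 13.499920; V(1,0) = max -> 15.369833
  V(1,1) = exp(-r*dt) * [p*5.517324 + (1-p)*0.000000] = 2.254892; exercise = 0.000000; V(1,1) = max -> 2.254892
  V(0,0) = exp(-r*dt) * [p*15.369833 + (1-p)*2.254892] = 7.560304; exercise = 2.510000; V(0,0) = max -> 7.560304


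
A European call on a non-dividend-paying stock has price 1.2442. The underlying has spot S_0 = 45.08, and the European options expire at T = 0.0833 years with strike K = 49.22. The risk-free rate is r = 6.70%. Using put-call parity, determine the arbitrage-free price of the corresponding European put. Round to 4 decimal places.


Put-call parity: C - P = S_0 * exp(-qT) - K * exp(-rT).
S_0 * exp(-qT) = 45.0800 * 1.00000000 = 45.08000000
K * exp(-rT) = 49.2200 * 0.99443445 = 48.94606340
P = C - S*exp(-qT) + K*exp(-rT)
P = 1.2442 - 45.08000000 + 48.94606340 = 5.1103

Answer: Put price = 5.1103


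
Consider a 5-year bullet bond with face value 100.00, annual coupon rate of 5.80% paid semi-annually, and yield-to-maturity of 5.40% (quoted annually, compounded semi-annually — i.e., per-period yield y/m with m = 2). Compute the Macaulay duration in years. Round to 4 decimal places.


Coupon per period c = face * coupon_rate / m = 2.900000
Periods per year m = 2; per-period yield y/m = 0.027000
Number of cashflows N = 10
Cashflows (t years, CF_t, discount factor 1/(1+y/m)^(m*t), PV):
  t = 0.5000: CF_t = 2.900000, DF = 0.973710, PV = 2.823759
  t = 1.0000: CF_t = 2.900000, DF = 0.948111, PV = 2.749521
  t = 1.5000: CF_t = 2.900000, DF = 0.923185, PV = 2.677236
  t = 2.0000: CF_t = 2.900000, DF = 0.898914, PV = 2.606851
  t = 2.5000: CF_t = 2.900000, DF = 0.875282, PV = 2.538317
  t = 3.0000: CF_t = 2.900000, DF = 0.852270, PV = 2.471584
  t = 3.5000: CF_t = 2.900000, DF = 0.829864, PV = 2.406605
  t = 4.0000: CF_t = 2.900000, DF = 0.808047, PV = 2.343335
  t = 4.5000: CF_t = 2.900000, DF = 0.786803, PV = 2.281729
  t = 5.0000: CF_t = 102.900000, DF = 0.766118, PV = 78.833524
Price P = sum_t PV_t = 101.732461
Macaulay numerator sum_t t * PV_t:
  t * PV_t at t = 0.5000: 1.411879
  t * PV_t at t = 1.0000: 2.749521
  t * PV_t at t = 1.5000: 4.015854
  t * PV_t at t = 2.0000: 5.213702
  t * PV_t at t = 2.5000: 6.345791
  t * PV_t at t = 3.0000: 7.414751
  t * PV_t at t = 3.5000: 8.423119
  t * PV_t at t = 4.0000: 9.373342
  t * PV_t at t = 4.5000: 10.267779
  t * PV_t at t = 5.0000: 394.167618
Macaulay duration D = (sum_t t * PV_t) / P = 449.383358 / 101.732461 = 4.417305

Answer: Macaulay duration = 4.4173 years


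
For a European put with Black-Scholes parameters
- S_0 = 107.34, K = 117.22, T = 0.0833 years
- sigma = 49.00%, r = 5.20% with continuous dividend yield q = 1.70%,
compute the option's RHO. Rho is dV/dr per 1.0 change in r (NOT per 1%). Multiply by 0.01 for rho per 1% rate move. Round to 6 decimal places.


Answer: Rho = -7.286153

Derivation:
d1 = -0.5312836861; d2 = -0.6727062091
phi(d1) = 0.3464316595; exp(-qT) = 0.9985849022; exp(-rT) = 0.9956777678
N(-d2) = 0.7494328917
Rho = -K*T*exp(-rT)*N(-d2) = -117.2200 * 0.0833 * 0.9956777678 * 0.7494328917 = -7.286153


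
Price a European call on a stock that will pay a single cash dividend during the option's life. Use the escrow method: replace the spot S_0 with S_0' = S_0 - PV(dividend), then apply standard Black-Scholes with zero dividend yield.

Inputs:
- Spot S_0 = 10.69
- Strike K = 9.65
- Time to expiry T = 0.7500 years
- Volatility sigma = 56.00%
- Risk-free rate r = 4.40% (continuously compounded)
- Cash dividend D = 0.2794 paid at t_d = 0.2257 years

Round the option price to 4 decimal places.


Answer: Price = 2.4771

Derivation:
PV(D) = D * exp(-r * t_d) = 0.2794 * 0.99011835 = 0.27663907
S_0' = S_0 - PV(D) = 10.6900 - 0.27663907 = 10.41336093
d1 = (ln(S_0'/K) + (r + sigma^2/2)*T) / (sigma*sqrt(T)) = 0.46751303
d2 = d1 - sigma*sqrt(T) = -0.01746119
exp(-rT) = 0.96753856
N(d1) = 0.67993357; N(d2) = 0.49303435
C = S_0' * N(d1) - K * exp(-rT) * N(d2) = 10.41336093 * 0.67993357 - 9.6500 * 0.96753856 * 0.49303435 = 2.4771


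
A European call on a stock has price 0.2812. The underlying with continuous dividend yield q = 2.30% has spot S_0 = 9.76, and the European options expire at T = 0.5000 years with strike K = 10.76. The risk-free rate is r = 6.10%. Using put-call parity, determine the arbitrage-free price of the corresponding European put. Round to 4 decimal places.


Answer: Put price = 1.0696

Derivation:
Put-call parity: C - P = S_0 * exp(-qT) - K * exp(-rT).
S_0 * exp(-qT) = 9.7600 * 0.98856587 = 9.64840291
K * exp(-rT) = 10.7600 * 0.96996043 = 10.43677425
P = C - S*exp(-qT) + K*exp(-rT)
P = 0.2812 - 9.64840291 + 10.43677425 = 1.0696


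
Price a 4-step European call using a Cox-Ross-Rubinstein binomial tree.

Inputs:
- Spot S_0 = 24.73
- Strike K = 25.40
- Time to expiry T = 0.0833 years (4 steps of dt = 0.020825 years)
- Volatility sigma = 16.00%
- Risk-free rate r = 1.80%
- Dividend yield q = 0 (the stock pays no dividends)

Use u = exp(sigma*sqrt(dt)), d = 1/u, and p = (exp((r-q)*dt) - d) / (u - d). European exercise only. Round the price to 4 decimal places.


dt = T/N = 0.020825
u = exp(sigma*sqrt(dt)) = 1.023358; d = 1/u = 0.977175
p = (exp((r-q)*dt) - d) / (u - d) = 0.502346
Discount per step: exp(-r*dt) = 0.999625
Stock lattice S(k, i) with i counting down-moves:
  k=0: S(0,0) = 24.7300
  k=1: S(1,0) = 25.3076; S(1,1) = 24.1655
  k=2: S(2,0) = 25.8988; S(2,1) = 24.7300; S(2,2) = 23.6140
  k=3: S(3,0) = 26.5037; S(3,1) = 25.3076; S(3,2) = 24.1655; S(3,3) = 23.0750
  k=4: S(4,0) = 27.1228; S(4,1) = 25.8988; S(4,2) = 24.7300; S(4,3) = 23.6140; S(4,4) = 22.5483
Terminal payoffs V(N, i) = max(S_T - K, 0):
  V(4,0) = 1.722799; V(4,1) = 0.498780; V(4,2) = 0.000000; V(4,3) = 0.000000; V(4,4) = 0.000000
Backward induction: V(k, i) = exp(-r*dt) * [p * V(k+1, i) + (1-p) * V(k+1, i+1)].
  V(3,0) = exp(-r*dt) * [p*1.722799 + (1-p)*0.498780] = 1.113244
  V(3,1) = exp(-r*dt) * [p*0.498780 + (1-p)*0.000000] = 0.250466
  V(3,2) = exp(-r*dt) * [p*0.000000 + (1-p)*0.000000] = 0.000000
  V(3,3) = exp(-r*dt) * [p*0.000000 + (1-p)*0.000000] = 0.000000
  V(2,0) = exp(-r*dt) * [p*1.113244 + (1-p)*0.250466] = 0.683623
  V(2,1) = exp(-r*dt) * [p*0.250466 + (1-p)*0.000000] = 0.125774
  V(2,2) = exp(-r*dt) * [p*0.000000 + (1-p)*0.000000] = 0.000000
  V(1,0) = exp(-r*dt) * [p*0.683623 + (1-p)*0.125774] = 0.405855
  V(1,1) = exp(-r*dt) * [p*0.125774 + (1-p)*0.000000] = 0.063158
  V(0,0) = exp(-r*dt) * [p*0.405855 + (1-p)*0.063158] = 0.235222

Answer: Price = V(0,0) = 0.2352


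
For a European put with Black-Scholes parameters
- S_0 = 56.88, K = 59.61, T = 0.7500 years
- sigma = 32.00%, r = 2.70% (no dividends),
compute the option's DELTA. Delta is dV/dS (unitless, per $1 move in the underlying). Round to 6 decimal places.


d1 = 0.0424729178; d2 = -0.2346552114
phi(d1) = 0.3985826069; exp(-qT) = 1.0000000000; exp(-rT) = 0.9799536543
N(-d1) = 0.4830608503
Delta = -exp(-qT) * N(-d1) = -1.0000000000 * 0.4830608503 = -0.483061

Answer: Delta = -0.483061


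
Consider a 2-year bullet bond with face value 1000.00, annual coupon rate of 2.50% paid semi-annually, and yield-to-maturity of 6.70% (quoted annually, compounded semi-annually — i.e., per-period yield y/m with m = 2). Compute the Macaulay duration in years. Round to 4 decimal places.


Coupon per period c = face * coupon_rate / m = 12.500000
Periods per year m = 2; per-period yield y/m = 0.033500
Number of cashflows N = 4
Cashflows (t years, CF_t, discount factor 1/(1+y/m)^(m*t), PV):
  t = 0.5000: CF_t = 12.500000, DF = 0.967586, PV = 12.094823
  t = 1.0000: CF_t = 12.500000, DF = 0.936222, PV = 11.702780
  t = 1.5000: CF_t = 12.500000, DF = 0.905876, PV = 11.323445
  t = 2.0000: CF_t = 1012.500000, DF = 0.876512, PV = 887.468829
Price P = sum_t PV_t = 922.589878
Macaulay numerator sum_t t * PV_t:
  t * PV_t at t = 0.5000: 6.047412
  t * PV_t at t = 1.0000: 11.702780
  t * PV_t at t = 1.5000: 16.985167
  t * PV_t at t = 2.0000: 1774.937658
Macaulay duration D = (sum_t t * PV_t) / P = 1809.673017 / 922.589878 = 1.961514

Answer: Macaulay duration = 1.9615 years


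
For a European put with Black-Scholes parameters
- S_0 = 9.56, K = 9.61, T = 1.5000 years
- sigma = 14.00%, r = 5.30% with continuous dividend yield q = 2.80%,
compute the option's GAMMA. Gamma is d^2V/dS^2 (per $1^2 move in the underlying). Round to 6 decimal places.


d1 = 0.2740133603; d2 = 0.1025490783
phi(d1) = 0.3842429693; exp(-qT) = 0.9588697806; exp(-rT) = 0.9235780200
Gamma = exp(-qT) * phi(d1) / (S * sigma * sqrt(T)) = 0.9588697806 * 0.3842429693 / (9.5600 * 0.1400 * 1.2247448714) = 0.224768

Answer: Gamma = 0.224768


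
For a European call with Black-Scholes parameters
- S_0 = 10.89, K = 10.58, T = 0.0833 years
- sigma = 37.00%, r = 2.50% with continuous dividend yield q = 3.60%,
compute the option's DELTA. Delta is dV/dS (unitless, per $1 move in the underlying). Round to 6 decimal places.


Answer: Delta = 0.621847

Derivation:
d1 = 0.3152503854; d2 = 0.2084619497
phi(d1) = 0.3796027621; exp(-qT) = 0.9970056919; exp(-rT) = 0.9979196669
N(d1) = 0.6237142238
Delta = exp(-qT) * N(d1) = 0.9970056919 * 0.6237142238 = 0.621847


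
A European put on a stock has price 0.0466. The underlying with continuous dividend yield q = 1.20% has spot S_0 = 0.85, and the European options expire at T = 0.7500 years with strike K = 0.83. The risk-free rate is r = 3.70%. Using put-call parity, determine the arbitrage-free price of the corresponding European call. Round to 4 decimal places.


Put-call parity: C - P = S_0 * exp(-qT) - K * exp(-rT).
S_0 * exp(-qT) = 0.8500 * 0.99104038 = 0.84238432
K * exp(-rT) = 0.8300 * 0.97263149 = 0.80728414
C = P + S*exp(-qT) - K*exp(-rT)
C = 0.0466 + 0.84238432 - 0.80728414 = 0.0817

Answer: Call price = 0.0817


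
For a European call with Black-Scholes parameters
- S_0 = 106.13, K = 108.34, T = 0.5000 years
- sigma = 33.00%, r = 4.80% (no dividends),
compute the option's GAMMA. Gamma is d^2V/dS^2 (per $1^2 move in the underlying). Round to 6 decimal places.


Answer: Gamma = 0.015971

Derivation:
d1 = 0.1312018528; d2 = -0.1021433850
phi(d1) = 0.3955233334; exp(-qT) = 1.0000000000; exp(-rT) = 0.9762857098
Gamma = exp(-qT) * phi(d1) / (S * sigma * sqrt(T)) = 1.0000000000 * 0.3955233334 / (106.1300 * 0.3300 * 0.7071067812) = 0.015971


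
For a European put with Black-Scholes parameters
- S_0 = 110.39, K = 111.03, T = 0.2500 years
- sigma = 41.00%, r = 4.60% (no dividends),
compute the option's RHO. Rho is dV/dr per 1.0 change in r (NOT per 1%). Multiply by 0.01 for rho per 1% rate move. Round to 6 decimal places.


Answer: Rho = -14.535970

Derivation:
d1 = 0.1303981218; d2 = -0.0746018782
phi(d1) = 0.3955649162; exp(-qT) = 1.0000000000; exp(-rT) = 0.9885658722
N(-d2) = 0.5297342602
Rho = -K*T*exp(-rT)*N(-d2) = -111.0300 * 0.2500 * 0.9885658722 * 0.5297342602 = -14.535970


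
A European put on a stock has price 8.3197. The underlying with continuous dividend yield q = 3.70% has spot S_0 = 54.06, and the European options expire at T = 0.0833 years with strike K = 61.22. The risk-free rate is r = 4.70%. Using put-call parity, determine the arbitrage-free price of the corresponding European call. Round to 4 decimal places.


Put-call parity: C - P = S_0 * exp(-qT) - K * exp(-rT).
S_0 * exp(-qT) = 54.0600 * 0.99692264 = 53.89363818
K * exp(-rT) = 61.2200 * 0.99609255 = 60.98078616
C = P + S*exp(-qT) - K*exp(-rT)
C = 8.3197 + 53.89363818 - 60.98078616 = 1.2326

Answer: Call price = 1.2326


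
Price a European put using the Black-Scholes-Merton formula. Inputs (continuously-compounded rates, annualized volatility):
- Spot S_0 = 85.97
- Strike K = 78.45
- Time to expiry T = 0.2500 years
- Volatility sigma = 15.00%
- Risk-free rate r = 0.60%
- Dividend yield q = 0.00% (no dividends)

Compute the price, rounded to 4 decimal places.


Answer: Price = 0.3174

Derivation:
d1 = (ln(S/K) + (r - q + 0.5*sigma^2) * T) / (sigma * sqrt(T)) = 1.27799225
d2 = d1 - sigma * sqrt(T) = 1.20299225
exp(-rT) = 0.99850112; exp(-qT) = 1.00000000
P = K * exp(-rT) * N(-d2) - S_0 * exp(-qT) * N(-d1)
N(-d1) = 0.10062608; N(-d2) = 0.11448966
P = 78.4500 * 0.99850112 * 0.11448966 - 85.9700 * 1.00000000 * 0.10062608 = 0.3174


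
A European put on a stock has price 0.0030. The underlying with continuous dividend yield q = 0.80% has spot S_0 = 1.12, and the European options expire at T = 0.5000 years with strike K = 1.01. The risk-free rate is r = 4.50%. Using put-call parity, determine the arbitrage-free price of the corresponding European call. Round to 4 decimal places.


Put-call parity: C - P = S_0 * exp(-qT) - K * exp(-rT).
S_0 * exp(-qT) = 1.1200 * 0.99600799 = 1.11552895
K * exp(-rT) = 1.0100 * 0.97775124 = 0.98752875
C = P + S*exp(-qT) - K*exp(-rT)
C = 0.0030 + 1.11552895 - 0.98752875 = 0.1310

Answer: Call price = 0.1310


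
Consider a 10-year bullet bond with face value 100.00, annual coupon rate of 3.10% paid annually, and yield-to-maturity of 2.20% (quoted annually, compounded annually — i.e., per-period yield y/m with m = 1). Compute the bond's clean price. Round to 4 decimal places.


Answer: Price = 108.0004

Derivation:
Coupon per period c = face * coupon_rate / m = 3.100000
Periods per year m = 1; per-period yield y/m = 0.022000
Number of cashflows N = 10
Cashflows (t years, CF_t, discount factor 1/(1+y/m)^(m*t), PV):
  t = 1.0000: CF_t = 3.100000, DF = 0.978474, PV = 3.033268
  t = 2.0000: CF_t = 3.100000, DF = 0.957411, PV = 2.967973
  t = 3.0000: CF_t = 3.100000, DF = 0.936801, PV = 2.904083
  t = 4.0000: CF_t = 3.100000, DF = 0.916635, PV = 2.841568
  t = 5.0000: CF_t = 3.100000, DF = 0.896903, PV = 2.780400
  t = 6.0000: CF_t = 3.100000, DF = 0.877596, PV = 2.720548
  t = 7.0000: CF_t = 3.100000, DF = 0.858704, PV = 2.661984
  t = 8.0000: CF_t = 3.100000, DF = 0.840220, PV = 2.604681
  t = 9.0000: CF_t = 3.100000, DF = 0.822133, PV = 2.548611
  t = 10.0000: CF_t = 103.100000, DF = 0.804435, PV = 82.937265
Price P = sum_t PV_t = 108.000380


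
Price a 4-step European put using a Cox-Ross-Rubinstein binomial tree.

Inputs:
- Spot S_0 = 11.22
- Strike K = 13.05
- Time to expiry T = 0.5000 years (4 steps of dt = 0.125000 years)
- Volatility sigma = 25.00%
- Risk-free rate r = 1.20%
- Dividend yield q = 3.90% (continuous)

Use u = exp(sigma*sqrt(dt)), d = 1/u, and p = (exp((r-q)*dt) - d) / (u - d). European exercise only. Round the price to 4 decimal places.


Answer: Price = V(0,0) = 2.1683

Derivation:
dt = T/N = 0.125000
u = exp(sigma*sqrt(dt)) = 1.092412; d = 1/u = 0.915405
p = (exp((r-q)*dt) - d) / (u - d) = 0.458882
Discount per step: exp(-r*dt) = 0.998501
Stock lattice S(k, i) with i counting down-moves:
  k=0: S(0,0) = 11.2200
  k=1: S(1,0) = 12.2569; S(1,1) = 10.2708
  k=2: S(2,0) = 13.3896; S(2,1) = 11.2200; S(2,2) = 9.4020
  k=3: S(3,0) = 14.6269; S(3,1) = 12.2569; S(3,2) = 10.2708; S(3,3) = 8.6066
  k=4: S(4,0) = 15.9786; S(4,1) = 13.3896; S(4,2) = 11.2200; S(4,3) = 9.4020; S(4,4) = 7.8786
Terminal payoffs V(N, i) = max(K - S_T, 0):
  V(4,0) = 0.000000; V(4,1) = 0.000000; V(4,2) = 1.830000; V(4,3) = 3.648012; V(4,4) = 5.171445
Backward induction: V(k, i) = exp(-r*dt) * [p * V(k+1, i) + (1-p) * V(k+1, i+1)].
  V(3,0) = exp(-r*dt) * [p*0.000000 + (1-p)*0.000000] = 0.000000
  V(3,1) = exp(-r*dt) * [p*0.000000 + (1-p)*1.830000] = 0.988761
  V(3,2) = exp(-r*dt) * [p*1.830000 + (1-p)*3.648012] = 2.809541
  V(3,3) = exp(-r*dt) * [p*3.648012 + (1-p)*5.171445] = 4.465665
  V(2,0) = exp(-r*dt) * [p*0.000000 + (1-p)*0.988761] = 0.534234
  V(2,1) = exp(-r*dt) * [p*0.988761 + (1-p)*2.809541] = 1.971058
  V(2,2) = exp(-r*dt) * [p*2.809541 + (1-p)*4.465665] = 3.700144
  V(1,0) = exp(-r*dt) * [p*0.534234 + (1-p)*1.971058] = 1.309759
  V(1,1) = exp(-r*dt) * [p*1.971058 + (1-p)*3.700144] = 2.902340
  V(0,0) = exp(-r*dt) * [p*1.309759 + (1-p)*2.902340] = 2.168278


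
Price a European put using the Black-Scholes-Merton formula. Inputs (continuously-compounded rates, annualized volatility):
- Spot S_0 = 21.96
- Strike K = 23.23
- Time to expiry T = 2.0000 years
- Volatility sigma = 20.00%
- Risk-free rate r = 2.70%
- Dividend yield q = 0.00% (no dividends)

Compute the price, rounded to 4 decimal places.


d1 = (ln(S/K) + (r - q + 0.5*sigma^2) * T) / (sigma * sqrt(T)) = 0.13356565
d2 = d1 - sigma * sqrt(T) = -0.14927707
exp(-rT) = 0.94743211; exp(-qT) = 1.00000000
P = K * exp(-rT) * N(-d2) - S_0 * exp(-qT) * N(-d1)
N(-d1) = 0.44687303; N(-d2) = 0.55933249
P = 23.2300 * 0.94743211 * 0.55933249 - 21.9600 * 1.00000000 * 0.44687303 = 2.4969

Answer: Price = 2.4969


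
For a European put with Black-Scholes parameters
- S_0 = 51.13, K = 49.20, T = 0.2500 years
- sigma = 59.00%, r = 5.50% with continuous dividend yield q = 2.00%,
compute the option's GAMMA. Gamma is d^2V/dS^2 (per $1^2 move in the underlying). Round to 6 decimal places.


d1 = 0.3075941885; d2 = 0.0125941885
phi(d1) = 0.3805089328; exp(-qT) = 0.9950124792; exp(-rT) = 0.9863440995
Gamma = exp(-qT) * phi(d1) / (S * sigma * sqrt(T)) = 0.9950124792 * 0.3805089328 / (51.1300 * 0.5900 * 0.5000000000) = 0.025101

Answer: Gamma = 0.025101


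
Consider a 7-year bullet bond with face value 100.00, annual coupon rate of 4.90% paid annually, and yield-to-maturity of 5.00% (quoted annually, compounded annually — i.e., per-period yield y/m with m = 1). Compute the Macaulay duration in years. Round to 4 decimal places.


Coupon per period c = face * coupon_rate / m = 4.900000
Periods per year m = 1; per-period yield y/m = 0.050000
Number of cashflows N = 7
Cashflows (t years, CF_t, discount factor 1/(1+y/m)^(m*t), PV):
  t = 1.0000: CF_t = 4.900000, DF = 0.952381, PV = 4.666667
  t = 2.0000: CF_t = 4.900000, DF = 0.907029, PV = 4.444444
  t = 3.0000: CF_t = 4.900000, DF = 0.863838, PV = 4.232804
  t = 4.0000: CF_t = 4.900000, DF = 0.822702, PV = 4.031242
  t = 5.0000: CF_t = 4.900000, DF = 0.783526, PV = 3.839278
  t = 6.0000: CF_t = 4.900000, DF = 0.746215, PV = 3.656455
  t = 7.0000: CF_t = 104.900000, DF = 0.710681, PV = 74.550472
Price P = sum_t PV_t = 99.421363
Macaulay numerator sum_t t * PV_t:
  t * PV_t at t = 1.0000: 4.666667
  t * PV_t at t = 2.0000: 8.888889
  t * PV_t at t = 3.0000: 12.698413
  t * PV_t at t = 4.0000: 16.124969
  t * PV_t at t = 5.0000: 19.196391
  t * PV_t at t = 6.0000: 21.938733
  t * PV_t at t = 7.0000: 521.853301
Macaulay duration D = (sum_t t * PV_t) / P = 605.367361 / 99.421363 = 6.088906

Answer: Macaulay duration = 6.0889 years


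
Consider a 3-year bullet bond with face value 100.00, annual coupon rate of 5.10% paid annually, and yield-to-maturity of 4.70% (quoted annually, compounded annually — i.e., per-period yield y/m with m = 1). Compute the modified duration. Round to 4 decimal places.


Answer: Modified duration = 2.7293

Derivation:
Coupon per period c = face * coupon_rate / m = 5.100000
Periods per year m = 1; per-period yield y/m = 0.047000
Number of cashflows N = 3
Cashflows (t years, CF_t, discount factor 1/(1+y/m)^(m*t), PV):
  t = 1.0000: CF_t = 5.100000, DF = 0.955110, PV = 4.871060
  t = 2.0000: CF_t = 5.100000, DF = 0.912235, PV = 4.652397
  t = 3.0000: CF_t = 105.100000, DF = 0.871284, PV = 91.571994
Price P = sum_t PV_t = 101.095452
First compute Macaulay numerator sum_t t * PV_t:
  t * PV_t at t = 1.0000: 4.871060
  t * PV_t at t = 2.0000: 9.304795
  t * PV_t at t = 3.0000: 274.715982
Macaulay duration D = 288.891837 / 101.095452 = 2.857615
Modified duration = D / (1 + y/m) = 2.857615 / (1 + 0.047000) = 2.729336


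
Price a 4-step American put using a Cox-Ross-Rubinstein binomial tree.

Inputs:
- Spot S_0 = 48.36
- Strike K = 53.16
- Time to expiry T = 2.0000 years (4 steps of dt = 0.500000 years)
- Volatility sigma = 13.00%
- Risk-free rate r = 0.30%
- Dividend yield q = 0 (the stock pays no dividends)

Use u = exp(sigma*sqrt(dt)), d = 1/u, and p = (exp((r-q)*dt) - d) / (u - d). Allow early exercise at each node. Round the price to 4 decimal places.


Answer: Price = V(0,0) = 6.6237

Derivation:
dt = T/N = 0.500000
u = exp(sigma*sqrt(dt)) = 1.096281; d = 1/u = 0.912175
p = (exp((r-q)*dt) - d) / (u - d) = 0.485189
Discount per step: exp(-r*dt) = 0.998501
Stock lattice S(k, i) with i counting down-moves:
  k=0: S(0,0) = 48.3600
  k=1: S(1,0) = 53.0162; S(1,1) = 44.1128
  k=2: S(2,0) = 58.1206; S(2,1) = 48.3600; S(2,2) = 40.2385
  k=3: S(3,0) = 63.7166; S(3,1) = 53.0162; S(3,2) = 44.1128; S(3,3) = 36.7046
  k=4: S(4,0) = 69.8513; S(4,1) = 58.1206; S(4,2) = 48.3600; S(4,3) = 40.2385; S(4,4) = 33.4810
Terminal payoffs V(N, i) = max(K - S_T, 0):
  V(4,0) = 0.000000; V(4,1) = 0.000000; V(4,2) = 4.800000; V(4,3) = 12.921459; V(4,4) = 19.679021
Backward induction: V(k, i) = exp(-r*dt) * [p * V(k+1, i) + (1-p) * V(k+1, i+1)]; then take max(V_cont, immediate exercise) for American.
  V(3,0) = exp(-r*dt) * [p*0.000000 + (1-p)*0.000000] = 0.000000; exercise = 0.000000; V(3,0) = max -> 0.000000
  V(3,1) = exp(-r*dt) * [p*0.000000 + (1-p)*4.800000] = 2.467390; exercise = 0.143833; V(3,1) = max -> 2.467390
  V(3,2) = exp(-r*dt) * [p*4.800000 + (1-p)*12.921459] = 8.967557; exercise = 9.047237; V(3,2) = max -> 9.047237
  V(3,3) = exp(-r*dt) * [p*12.921459 + (1-p)*19.679021] = 16.375746; exercise = 16.455426; V(3,3) = max -> 16.455426
  V(2,0) = exp(-r*dt) * [p*0.000000 + (1-p)*2.467390] = 1.268336; exercise = 0.000000; V(2,0) = max -> 1.268336
  V(2,1) = exp(-r*dt) * [p*2.467390 + (1-p)*9.047237] = 5.845994; exercise = 4.800000; V(2,1) = max -> 5.845994
  V(2,2) = exp(-r*dt) * [p*9.047237 + (1-p)*16.455426] = 12.841779; exercise = 12.921459; V(2,2) = max -> 12.921459
  V(1,0) = exp(-r*dt) * [p*1.268336 + (1-p)*5.845994] = 3.619532; exercise = 0.143833; V(1,0) = max -> 3.619532
  V(1,1) = exp(-r*dt) * [p*5.845994 + (1-p)*12.921459] = 9.474301; exercise = 9.047237; V(1,1) = max -> 9.474301
  V(0,0) = exp(-r*dt) * [p*3.619532 + (1-p)*9.474301] = 6.623690; exercise = 4.800000; V(0,0) = max -> 6.623690


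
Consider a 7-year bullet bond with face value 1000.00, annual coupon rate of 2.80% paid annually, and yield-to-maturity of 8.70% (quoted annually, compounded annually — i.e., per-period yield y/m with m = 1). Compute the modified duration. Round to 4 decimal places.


Answer: Modified duration = 5.8165

Derivation:
Coupon per period c = face * coupon_rate / m = 28.000000
Periods per year m = 1; per-period yield y/m = 0.087000
Number of cashflows N = 7
Cashflows (t years, CF_t, discount factor 1/(1+y/m)^(m*t), PV):
  t = 1.0000: CF_t = 28.000000, DF = 0.919963, PV = 25.758970
  t = 2.0000: CF_t = 28.000000, DF = 0.846332, PV = 23.697304
  t = 3.0000: CF_t = 28.000000, DF = 0.778595, PV = 21.800648
  t = 4.0000: CF_t = 28.000000, DF = 0.716278, PV = 20.055794
  t = 5.0000: CF_t = 28.000000, DF = 0.658950, PV = 18.450592
  t = 6.0000: CF_t = 28.000000, DF = 0.606209, PV = 16.973866
  t = 7.0000: CF_t = 1028.000000, DF = 0.557690, PV = 573.305761
Price P = sum_t PV_t = 700.042935
First compute Macaulay numerator sum_t t * PV_t:
  t * PV_t at t = 1.0000: 25.758970
  t * PV_t at t = 2.0000: 47.394608
  t * PV_t at t = 3.0000: 65.401943
  t * PV_t at t = 4.0000: 80.223175
  t * PV_t at t = 5.0000: 92.252961
  t * PV_t at t = 6.0000: 101.843195
  t * PV_t at t = 7.0000: 4013.140328
Macaulay duration D = 4426.015181 / 700.042935 = 6.322491
Modified duration = D / (1 + y/m) = 6.322491 / (1 + 0.087000) = 5.816459


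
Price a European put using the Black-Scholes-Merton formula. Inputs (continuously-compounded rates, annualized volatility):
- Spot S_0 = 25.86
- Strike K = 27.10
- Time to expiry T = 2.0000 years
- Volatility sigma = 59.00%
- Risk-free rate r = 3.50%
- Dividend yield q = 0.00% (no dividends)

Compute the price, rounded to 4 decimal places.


d1 = (ln(S/K) + (r - q + 0.5*sigma^2) * T) / (sigma * sqrt(T)) = 0.44495431
d2 = d1 - sigma * sqrt(T) = -0.38943169
exp(-rT) = 0.93239382; exp(-qT) = 1.00000000
P = K * exp(-rT) * N(-d2) - S_0 * exp(-qT) * N(-d1)
N(-d1) = 0.32817639; N(-d2) = 0.65152158
P = 27.1000 * 0.93239382 * 0.65152158 - 25.8600 * 1.00000000 * 0.32817639 = 7.9759

Answer: Price = 7.9759


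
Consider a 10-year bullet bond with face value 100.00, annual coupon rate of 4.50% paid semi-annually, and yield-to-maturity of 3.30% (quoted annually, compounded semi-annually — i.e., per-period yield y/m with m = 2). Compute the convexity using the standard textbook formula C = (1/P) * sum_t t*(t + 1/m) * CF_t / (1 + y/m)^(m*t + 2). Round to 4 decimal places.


Coupon per period c = face * coupon_rate / m = 2.250000
Periods per year m = 2; per-period yield y/m = 0.016500
Number of cashflows N = 20
Cashflows (t years, CF_t, discount factor 1/(1+y/m)^(m*t), PV):
  t = 0.5000: CF_t = 2.250000, DF = 0.983768, PV = 2.213478
  t = 1.0000: CF_t = 2.250000, DF = 0.967799, PV = 2.177548
  t = 1.5000: CF_t = 2.250000, DF = 0.952090, PV = 2.142202
  t = 2.0000: CF_t = 2.250000, DF = 0.936635, PV = 2.107429
  t = 2.5000: CF_t = 2.250000, DF = 0.921432, PV = 2.073221
  t = 3.0000: CF_t = 2.250000, DF = 0.906475, PV = 2.039568
  t = 3.5000: CF_t = 2.250000, DF = 0.891761, PV = 2.006462
  t = 4.0000: CF_t = 2.250000, DF = 0.877285, PV = 1.973892
  t = 4.5000: CF_t = 2.250000, DF = 0.863045, PV = 1.941852
  t = 5.0000: CF_t = 2.250000, DF = 0.849036, PV = 1.910331
  t = 5.5000: CF_t = 2.250000, DF = 0.835254, PV = 1.879322
  t = 6.0000: CF_t = 2.250000, DF = 0.821696, PV = 1.848817
  t = 6.5000: CF_t = 2.250000, DF = 0.808359, PV = 1.818807
  t = 7.0000: CF_t = 2.250000, DF = 0.795237, PV = 1.789283
  t = 7.5000: CF_t = 2.250000, DF = 0.782329, PV = 1.760240
  t = 8.0000: CF_t = 2.250000, DF = 0.769630, PV = 1.731667
  t = 8.5000: CF_t = 2.250000, DF = 0.757137, PV = 1.703558
  t = 9.0000: CF_t = 2.250000, DF = 0.744847, PV = 1.675906
  t = 9.5000: CF_t = 2.250000, DF = 0.732757, PV = 1.648702
  t = 10.0000: CF_t = 102.250000, DF = 0.720862, PV = 73.708175
Price P = sum_t PV_t = 110.150460
Convexity numerator sum_t t*(t + 1/m) * CF_t / (1+y/m)^(m*t + 2):
  t = 0.5000: term = 1.071101
  t = 1.0000: term = 3.161144
  t = 1.5000: term = 6.219663
  t = 2.0000: term = 10.197841
  t = 2.5000: term = 15.048461
  t = 3.0000: term = 20.725869
  t = 3.5000: term = 27.185925
  t = 4.0000: term = 34.385963
  t = 4.5000: term = 42.284755
  t = 5.0000: term = 50.842467
  t = 5.5000: term = 60.020620
  t = 6.0000: term = 69.782056
  t = 6.5000: term = 80.090899
  t = 7.0000: term = 90.912520
  t = 7.5000: term = 102.213500
  t = 8.0000: term = 113.961600
  t = 8.5000: term = 126.125725
  t = 9.0000: term = 138.675894
  t = 9.5000: term = 151.583203
  t = 10.0000: term = 7490.144399
Convexity = (1/P) * sum = 8634.633605 / 110.150460 = 78.389447

Answer: Convexity = 78.3894


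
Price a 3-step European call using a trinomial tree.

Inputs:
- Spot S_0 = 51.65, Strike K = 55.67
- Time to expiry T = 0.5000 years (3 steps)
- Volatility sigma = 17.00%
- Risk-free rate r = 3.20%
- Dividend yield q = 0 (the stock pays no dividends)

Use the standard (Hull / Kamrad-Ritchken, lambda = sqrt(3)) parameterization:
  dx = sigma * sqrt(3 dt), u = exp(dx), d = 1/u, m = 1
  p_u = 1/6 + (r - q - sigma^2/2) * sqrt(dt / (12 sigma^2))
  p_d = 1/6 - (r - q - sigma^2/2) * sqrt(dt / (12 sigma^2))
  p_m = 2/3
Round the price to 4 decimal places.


dt = T/N = 0.166667; dx = sigma*sqrt(3*dt) = 0.120208
u = exp(dx) = 1.127732; d = 1/u = 0.886736
p_u = 0.178833, p_m = 0.666667, p_d = 0.154500
Discount per step: exp(-r*dt) = 0.994681
Stock lattice S(k, j) with j the centered position index:
  k=0: S(0,+0) = 51.6500
  k=1: S(1,-1) = 45.7999; S(1,+0) = 51.6500; S(1,+1) = 58.2473
  k=2: S(2,-2) = 40.6124; S(2,-1) = 45.7999; S(2,+0) = 51.6500; S(2,+1) = 58.2473; S(2,+2) = 65.6874
  k=3: S(3,-3) = 36.0125; S(3,-2) = 40.6124; S(3,-1) = 45.7999; S(3,+0) = 51.6500; S(3,+1) = 58.2473; S(3,+2) = 65.6874; S(3,+3) = 74.0777
Terminal payoffs V(N, j) = max(S_T - K, 0):
  V(3,-3) = 0.000000; V(3,-2) = 0.000000; V(3,-1) = 0.000000; V(3,+0) = 0.000000; V(3,+1) = 2.577335; V(3,+2) = 10.017359; V(3,+3) = 18.407708
Backward induction: V(k, j) = exp(-r*dt) * [p_u * V(k+1, j+1) + p_m * V(k+1, j) + p_d * V(k+1, j-1)]
  V(2,-2) = exp(-r*dt) * [p_u*0.000000 + p_m*0.000000 + p_d*0.000000] = 0.000000
  V(2,-1) = exp(-r*dt) * [p_u*0.000000 + p_m*0.000000 + p_d*0.000000] = 0.000000
  V(2,+0) = exp(-r*dt) * [p_u*2.577335 + p_m*0.000000 + p_d*0.000000] = 0.458461
  V(2,+1) = exp(-r*dt) * [p_u*10.017359 + p_m*2.577335 + p_d*0.000000] = 3.490990
  V(2,+2) = exp(-r*dt) * [p_u*18.407708 + p_m*10.017359 + p_d*2.577335] = 10.313195
  V(1,-1) = exp(-r*dt) * [p_u*0.458461 + p_m*0.000000 + p_d*0.000000] = 0.081552
  V(1,+0) = exp(-r*dt) * [p_u*3.490990 + p_m*0.458461 + p_d*0.000000] = 0.924999
  V(1,+1) = exp(-r*dt) * [p_u*10.313195 + p_m*3.490990 + p_d*0.458461] = 4.219933
  V(0,+0) = exp(-r*dt) * [p_u*4.219933 + p_m*0.924999 + p_d*0.081552] = 1.376568

Answer: Price = V(0,0) = 1.3766


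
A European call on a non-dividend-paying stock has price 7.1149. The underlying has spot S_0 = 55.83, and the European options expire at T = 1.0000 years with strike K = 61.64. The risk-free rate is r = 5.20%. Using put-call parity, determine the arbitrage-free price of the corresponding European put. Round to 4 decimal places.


Answer: Put price = 9.8015

Derivation:
Put-call parity: C - P = S_0 * exp(-qT) - K * exp(-rT).
S_0 * exp(-qT) = 55.8300 * 1.00000000 = 55.83000000
K * exp(-rT) = 61.6400 * 0.94932887 = 58.51663135
P = C - S*exp(-qT) + K*exp(-rT)
P = 7.1149 - 55.83000000 + 58.51663135 = 9.8015


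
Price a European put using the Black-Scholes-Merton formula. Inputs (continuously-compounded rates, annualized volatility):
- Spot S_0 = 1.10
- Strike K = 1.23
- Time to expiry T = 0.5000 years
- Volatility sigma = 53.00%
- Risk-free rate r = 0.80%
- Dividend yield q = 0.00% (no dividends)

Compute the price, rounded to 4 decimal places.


Answer: Price = 0.2423

Derivation:
d1 = (ln(S/K) + (r - q + 0.5*sigma^2) * T) / (sigma * sqrt(T)) = -0.10000622
d2 = d1 - sigma * sqrt(T) = -0.47477281
exp(-rT) = 0.99600799; exp(-qT) = 1.00000000
P = K * exp(-rT) * N(-d2) - S_0 * exp(-qT) * N(-d1)
N(-d1) = 0.53983031; N(-d2) = 0.68252554
P = 1.2300 * 0.99600799 * 0.68252554 - 1.1000 * 1.00000000 * 0.53983031 = 0.2423


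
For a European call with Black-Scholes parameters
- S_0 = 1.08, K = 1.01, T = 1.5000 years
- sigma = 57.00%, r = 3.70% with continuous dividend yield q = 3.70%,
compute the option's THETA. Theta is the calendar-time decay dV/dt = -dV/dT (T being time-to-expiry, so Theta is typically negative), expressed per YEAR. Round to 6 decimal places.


Answer: Theta = -0.074652

Derivation:
d1 = 0.4450417898; d2 = -0.2530627869
phi(d1) = 0.3613278249; exp(-qT) = 0.9460120237; exp(-rT) = 0.9460120237
Theta = -S*exp(-qT)*phi(d1)*sigma/(2*sqrt(T)) - r*K*exp(-rT)*N(d2) + q*S*exp(-qT)*N(d1)
N(d1) = 0.6718552229; N(d2) = 0.4001098474; sqrt(T) = 1.2247448714
Term 1 = -1.0800 * 0.9460120237 * 0.3613278249 * 0.5700 / (2 * 1.2247448714) = -0.0859055156
Term 2 = -0.0370 * 1.0100 * 0.9460120237 * 0.4001098474 = -0.0141448711
Term 3 = 0.0370 * 1.0800 * 0.9460120237 * 0.6718552229 = 0.0253979014
Theta = -0.0859055156 + (-0.0141448711) + (0.0253979014) = -0.074652


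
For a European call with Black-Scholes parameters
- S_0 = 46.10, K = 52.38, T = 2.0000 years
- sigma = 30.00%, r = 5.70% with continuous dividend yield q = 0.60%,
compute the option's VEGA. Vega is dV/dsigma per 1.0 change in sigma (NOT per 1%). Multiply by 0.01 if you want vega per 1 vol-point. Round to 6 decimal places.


d1 = 0.1515285306; d2 = -0.2727355381
phi(d1) = 0.3943884345; exp(-qT) = 0.9880717129; exp(-rT) = 0.8922579559
Vega = S * exp(-qT) * phi(d1) * sqrt(T) = 46.1000 * 0.9880717129 * 0.3943884345 * 1.4142135624 = 25.405548

Answer: Vega = 25.405548


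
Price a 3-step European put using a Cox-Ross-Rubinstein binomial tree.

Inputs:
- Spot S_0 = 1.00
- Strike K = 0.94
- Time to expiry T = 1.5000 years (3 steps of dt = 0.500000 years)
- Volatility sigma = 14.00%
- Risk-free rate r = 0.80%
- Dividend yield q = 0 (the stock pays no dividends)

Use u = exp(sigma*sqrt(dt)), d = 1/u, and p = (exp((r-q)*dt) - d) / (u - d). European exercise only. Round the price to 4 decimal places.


Answer: Price = V(0,0) = 0.0378

Derivation:
dt = T/N = 0.500000
u = exp(sigma*sqrt(dt)) = 1.104061; d = 1/u = 0.905747
p = (exp((r-q)*dt) - d) / (u - d) = 0.495482
Discount per step: exp(-r*dt) = 0.996008
Stock lattice S(k, i) with i counting down-moves:
  k=0: S(0,0) = 1.0000
  k=1: S(1,0) = 1.1041; S(1,1) = 0.9057
  k=2: S(2,0) = 1.2190; S(2,1) = 1.0000; S(2,2) = 0.8204
  k=3: S(3,0) = 1.3458; S(3,1) = 1.1041; S(3,2) = 0.9057; S(3,3) = 0.7431
Terminal payoffs V(N, i) = max(K - S_T, 0):
  V(3,0) = 0.000000; V(3,1) = 0.000000; V(3,2) = 0.034253; V(3,3) = 0.196945
Backward induction: V(k, i) = exp(-r*dt) * [p * V(k+1, i) + (1-p) * V(k+1, i+1)].
  V(2,0) = exp(-r*dt) * [p*0.000000 + (1-p)*0.000000] = 0.000000
  V(2,1) = exp(-r*dt) * [p*0.000000 + (1-p)*0.034253] = 0.017212
  V(2,2) = exp(-r*dt) * [p*0.034253 + (1-p)*0.196945] = 0.115869
  V(1,0) = exp(-r*dt) * [p*0.000000 + (1-p)*0.017212] = 0.008649
  V(1,1) = exp(-r*dt) * [p*0.017212 + (1-p)*0.115869] = 0.066719
  V(0,0) = exp(-r*dt) * [p*0.008649 + (1-p)*0.066719] = 0.037795
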